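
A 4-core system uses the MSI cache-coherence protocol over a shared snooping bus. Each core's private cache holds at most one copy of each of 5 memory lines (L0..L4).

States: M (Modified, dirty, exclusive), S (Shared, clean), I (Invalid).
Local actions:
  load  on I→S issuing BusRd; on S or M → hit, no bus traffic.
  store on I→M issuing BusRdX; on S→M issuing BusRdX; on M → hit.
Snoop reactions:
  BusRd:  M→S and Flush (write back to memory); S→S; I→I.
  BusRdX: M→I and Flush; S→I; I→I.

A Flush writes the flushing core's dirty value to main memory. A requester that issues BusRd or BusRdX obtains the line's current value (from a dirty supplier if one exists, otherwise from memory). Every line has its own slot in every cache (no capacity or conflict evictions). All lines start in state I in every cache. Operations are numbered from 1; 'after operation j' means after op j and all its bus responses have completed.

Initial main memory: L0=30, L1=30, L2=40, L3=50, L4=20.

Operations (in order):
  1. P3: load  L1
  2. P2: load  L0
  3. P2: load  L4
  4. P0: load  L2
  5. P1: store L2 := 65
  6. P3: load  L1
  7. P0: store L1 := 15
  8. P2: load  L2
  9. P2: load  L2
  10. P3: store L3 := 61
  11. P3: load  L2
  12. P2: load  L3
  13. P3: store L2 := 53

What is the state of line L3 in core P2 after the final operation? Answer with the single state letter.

[1] P3: load  L1 | P0:I, P1:I, P2:I, P3:S(30) | bus: BusRd
[2] P2: load  L0 | P0:I, P1:I, P2:S(30), P3:I | bus: BusRd
[3] P2: load  L4 | P0:I, P1:I, P2:S(20), P3:I | bus: BusRd
[4] P0: load  L2 | P0:S(40), P1:I, P2:I, P3:I | bus: BusRd
[5] P1: store L2 := 65 | P0:I, P1:M(65), P2:I, P3:I | bus: BusRdX
[6] P3: load  L1 | P0:I, P1:I, P2:I, P3:S(30) | bus: none
[7] P0: store L1 := 15 | P0:M(15), P1:I, P2:I, P3:I | bus: BusRdX
[8] P2: load  L2 | P0:I, P1:S(65), P2:S(65), P3:I | bus: BusRd,Flush
[9] P2: load  L2 | P0:I, P1:S(65), P2:S(65), P3:I | bus: none
[10] P3: store L3 := 61 | P0:I, P1:I, P2:I, P3:M(61) | bus: BusRdX
[11] P3: load  L2 | P0:I, P1:S(65), P2:S(65), P3:S(65) | bus: BusRd
[12] P2: load  L3 | P0:I, P1:I, P2:S(61), P3:S(61) | bus: BusRd,Flush
[13] P3: store L2 := 53 | P0:I, P1:I, P2:I, P3:M(53) | bus: BusRdX

state = S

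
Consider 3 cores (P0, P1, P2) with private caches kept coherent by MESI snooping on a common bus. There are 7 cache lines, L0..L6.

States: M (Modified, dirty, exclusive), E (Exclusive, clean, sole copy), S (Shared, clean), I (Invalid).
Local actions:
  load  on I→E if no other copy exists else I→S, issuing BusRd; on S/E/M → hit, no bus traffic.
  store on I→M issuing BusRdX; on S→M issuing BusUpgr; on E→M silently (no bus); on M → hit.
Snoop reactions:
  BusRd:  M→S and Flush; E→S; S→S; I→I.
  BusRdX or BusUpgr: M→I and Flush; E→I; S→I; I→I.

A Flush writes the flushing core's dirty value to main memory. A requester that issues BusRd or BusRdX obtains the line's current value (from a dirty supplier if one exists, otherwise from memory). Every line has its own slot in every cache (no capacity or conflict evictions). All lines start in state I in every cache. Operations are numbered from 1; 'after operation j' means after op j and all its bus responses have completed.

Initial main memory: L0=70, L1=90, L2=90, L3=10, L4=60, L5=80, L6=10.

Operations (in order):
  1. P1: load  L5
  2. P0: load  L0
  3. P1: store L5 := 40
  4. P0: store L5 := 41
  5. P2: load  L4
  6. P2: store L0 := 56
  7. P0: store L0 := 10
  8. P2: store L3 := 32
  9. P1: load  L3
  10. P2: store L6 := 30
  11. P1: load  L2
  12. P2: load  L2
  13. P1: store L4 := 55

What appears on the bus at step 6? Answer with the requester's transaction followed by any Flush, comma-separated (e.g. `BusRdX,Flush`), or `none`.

step 1: P1: load  L5  ⟶  IEI  (L5)  txn=BusRd  M[L5]=80
step 2: P0: load  L0  ⟶  EII  (L0)  txn=BusRd  M[L0]=70
step 3: P1: store L5 := 40  ⟶  IMI  (L5)  txn=∅  M[L5]=80
step 4: P0: store L5 := 41  ⟶  MII  (L5)  txn=BusRdX+Flush  M[L5]=40
step 5: P2: load  L4  ⟶  IIE  (L4)  txn=BusRd  M[L4]=60
step 6: P2: store L0 := 56  ⟶  IIM  (L0)  txn=BusRdX  M[L0]=70
step 7: P0: store L0 := 10  ⟶  MII  (L0)  txn=BusRdX+Flush  M[L0]=56
step 8: P2: store L3 := 32  ⟶  IIM  (L3)  txn=BusRdX  M[L3]=10
step 9: P1: load  L3  ⟶  ISS  (L3)  txn=BusRd+Flush  M[L3]=32
step 10: P2: store L6 := 30  ⟶  IIM  (L6)  txn=BusRdX  M[L6]=10
step 11: P1: load  L2  ⟶  IEI  (L2)  txn=BusRd  M[L2]=90
step 12: P2: load  L2  ⟶  ISS  (L2)  txn=BusRd  M[L2]=90
step 13: P1: store L4 := 55  ⟶  IMI  (L4)  txn=BusRdX  M[L4]=60

bus = BusRdX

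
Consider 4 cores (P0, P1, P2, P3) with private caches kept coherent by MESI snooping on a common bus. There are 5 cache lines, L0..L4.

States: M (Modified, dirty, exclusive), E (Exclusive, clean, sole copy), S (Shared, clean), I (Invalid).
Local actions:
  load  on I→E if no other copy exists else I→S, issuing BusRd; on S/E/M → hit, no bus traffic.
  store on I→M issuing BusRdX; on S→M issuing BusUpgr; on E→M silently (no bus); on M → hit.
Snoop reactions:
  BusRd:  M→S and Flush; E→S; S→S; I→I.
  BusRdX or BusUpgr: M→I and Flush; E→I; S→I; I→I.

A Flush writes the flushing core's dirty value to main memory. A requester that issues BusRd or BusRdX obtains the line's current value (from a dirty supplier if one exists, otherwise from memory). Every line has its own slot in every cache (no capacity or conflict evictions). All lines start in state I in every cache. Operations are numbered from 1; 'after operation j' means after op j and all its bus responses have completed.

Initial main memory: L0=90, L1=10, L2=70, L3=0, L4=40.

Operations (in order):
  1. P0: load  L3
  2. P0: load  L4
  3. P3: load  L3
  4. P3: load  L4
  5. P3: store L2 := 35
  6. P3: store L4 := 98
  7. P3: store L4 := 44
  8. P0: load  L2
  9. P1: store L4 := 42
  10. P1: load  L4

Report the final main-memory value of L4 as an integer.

memory[L4] = 44

[1] P0: load  L3 | P0:E(0), P1:I, P2:I, P3:I | bus: BusRd
[2] P0: load  L4 | P0:E(40), P1:I, P2:I, P3:I | bus: BusRd
[3] P3: load  L3 | P0:S(0), P1:I, P2:I, P3:S(0) | bus: BusRd
[4] P3: load  L4 | P0:S(40), P1:I, P2:I, P3:S(40) | bus: BusRd
[5] P3: store L2 := 35 | P0:I, P1:I, P2:I, P3:M(35) | bus: BusRdX
[6] P3: store L4 := 98 | P0:I, P1:I, P2:I, P3:M(98) | bus: BusUpgr
[7] P3: store L4 := 44 | P0:I, P1:I, P2:I, P3:M(44) | bus: none
[8] P0: load  L2 | P0:S(35), P1:I, P2:I, P3:S(35) | bus: BusRd,Flush
[9] P1: store L4 := 42 | P0:I, P1:M(42), P2:I, P3:I | bus: BusRdX,Flush
[10] P1: load  L4 | P0:I, P1:M(42), P2:I, P3:I | bus: none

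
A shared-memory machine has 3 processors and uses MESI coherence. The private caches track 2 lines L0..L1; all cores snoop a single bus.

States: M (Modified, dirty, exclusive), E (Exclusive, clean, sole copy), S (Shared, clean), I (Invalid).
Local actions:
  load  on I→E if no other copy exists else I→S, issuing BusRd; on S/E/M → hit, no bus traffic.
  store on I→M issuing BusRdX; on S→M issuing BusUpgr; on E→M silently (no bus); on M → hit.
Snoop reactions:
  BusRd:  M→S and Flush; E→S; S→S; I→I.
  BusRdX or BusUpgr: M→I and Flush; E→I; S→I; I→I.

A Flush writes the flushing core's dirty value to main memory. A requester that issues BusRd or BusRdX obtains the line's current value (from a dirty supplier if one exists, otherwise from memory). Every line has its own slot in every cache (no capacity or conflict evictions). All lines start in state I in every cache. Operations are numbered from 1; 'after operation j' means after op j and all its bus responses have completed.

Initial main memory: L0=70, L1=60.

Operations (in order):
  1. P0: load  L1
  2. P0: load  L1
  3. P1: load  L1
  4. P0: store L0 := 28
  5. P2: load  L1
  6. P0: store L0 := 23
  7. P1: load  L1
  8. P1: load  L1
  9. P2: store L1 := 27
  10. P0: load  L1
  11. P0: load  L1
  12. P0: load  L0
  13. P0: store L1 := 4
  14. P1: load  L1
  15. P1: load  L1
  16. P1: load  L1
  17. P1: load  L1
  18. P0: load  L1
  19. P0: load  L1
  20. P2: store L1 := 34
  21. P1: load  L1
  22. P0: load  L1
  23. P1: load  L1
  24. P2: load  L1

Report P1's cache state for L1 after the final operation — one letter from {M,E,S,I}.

state = S

step 1: P0: load  L1  ⟶  EII  (L1)  txn=BusRd  M[L1]=60
step 2: P0: load  L1  ⟶  EII  (L1)  txn=∅  M[L1]=60
step 3: P1: load  L1  ⟶  SSI  (L1)  txn=BusRd  M[L1]=60
step 4: P0: store L0 := 28  ⟶  MII  (L0)  txn=BusRdX  M[L0]=70
step 5: P2: load  L1  ⟶  SSS  (L1)  txn=BusRd  M[L1]=60
step 6: P0: store L0 := 23  ⟶  MII  (L0)  txn=∅  M[L0]=70
step 7: P1: load  L1  ⟶  SSS  (L1)  txn=∅  M[L1]=60
step 8: P1: load  L1  ⟶  SSS  (L1)  txn=∅  M[L1]=60
step 9: P2: store L1 := 27  ⟶  IIM  (L1)  txn=BusUpgr  M[L1]=60
step 10: P0: load  L1  ⟶  SIS  (L1)  txn=BusRd+Flush  M[L1]=27
step 11: P0: load  L1  ⟶  SIS  (L1)  txn=∅  M[L1]=27
step 12: P0: load  L0  ⟶  MII  (L0)  txn=∅  M[L0]=70
step 13: P0: store L1 := 4  ⟶  MII  (L1)  txn=BusUpgr  M[L1]=27
step 14: P1: load  L1  ⟶  SSI  (L1)  txn=BusRd+Flush  M[L1]=4
step 15: P1: load  L1  ⟶  SSI  (L1)  txn=∅  M[L1]=4
step 16: P1: load  L1  ⟶  SSI  (L1)  txn=∅  M[L1]=4
step 17: P1: load  L1  ⟶  SSI  (L1)  txn=∅  M[L1]=4
step 18: P0: load  L1  ⟶  SSI  (L1)  txn=∅  M[L1]=4
step 19: P0: load  L1  ⟶  SSI  (L1)  txn=∅  M[L1]=4
step 20: P2: store L1 := 34  ⟶  IIM  (L1)  txn=BusRdX  M[L1]=4
step 21: P1: load  L1  ⟶  ISS  (L1)  txn=BusRd+Flush  M[L1]=34
step 22: P0: load  L1  ⟶  SSS  (L1)  txn=BusRd  M[L1]=34
step 23: P1: load  L1  ⟶  SSS  (L1)  txn=∅  M[L1]=34
step 24: P2: load  L1  ⟶  SSS  (L1)  txn=∅  M[L1]=34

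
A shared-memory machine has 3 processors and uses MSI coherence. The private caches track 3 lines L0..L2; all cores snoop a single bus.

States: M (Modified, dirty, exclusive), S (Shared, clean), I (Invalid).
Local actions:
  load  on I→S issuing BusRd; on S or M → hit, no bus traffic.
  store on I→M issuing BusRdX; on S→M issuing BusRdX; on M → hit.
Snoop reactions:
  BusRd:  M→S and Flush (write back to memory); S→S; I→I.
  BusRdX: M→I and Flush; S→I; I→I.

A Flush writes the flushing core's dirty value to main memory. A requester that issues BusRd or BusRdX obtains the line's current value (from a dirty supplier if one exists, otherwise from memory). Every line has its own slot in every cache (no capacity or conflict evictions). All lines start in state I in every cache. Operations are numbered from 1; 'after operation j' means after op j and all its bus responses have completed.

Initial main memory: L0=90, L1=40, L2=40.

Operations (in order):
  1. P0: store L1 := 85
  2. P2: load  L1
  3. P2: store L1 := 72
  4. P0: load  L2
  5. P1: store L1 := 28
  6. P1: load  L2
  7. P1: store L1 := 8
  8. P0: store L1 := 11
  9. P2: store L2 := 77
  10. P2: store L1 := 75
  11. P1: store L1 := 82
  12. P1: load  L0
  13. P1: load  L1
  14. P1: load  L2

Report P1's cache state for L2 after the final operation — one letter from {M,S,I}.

step 1: P0: store L1 := 85  ⟶  MII  (L1)  txn=BusRdX  M[L1]=40
step 2: P2: load  L1  ⟶  SIS  (L1)  txn=BusRd+Flush  M[L1]=85
step 3: P2: store L1 := 72  ⟶  IIM  (L1)  txn=BusRdX  M[L1]=85
step 4: P0: load  L2  ⟶  SII  (L2)  txn=BusRd  M[L2]=40
step 5: P1: store L1 := 28  ⟶  IMI  (L1)  txn=BusRdX+Flush  M[L1]=72
step 6: P1: load  L2  ⟶  SSI  (L2)  txn=BusRd  M[L2]=40
step 7: P1: store L1 := 8  ⟶  IMI  (L1)  txn=∅  M[L1]=72
step 8: P0: store L1 := 11  ⟶  MII  (L1)  txn=BusRdX+Flush  M[L1]=8
step 9: P2: store L2 := 77  ⟶  IIM  (L2)  txn=BusRdX  M[L2]=40
step 10: P2: store L1 := 75  ⟶  IIM  (L1)  txn=BusRdX+Flush  M[L1]=11
step 11: P1: store L1 := 82  ⟶  IMI  (L1)  txn=BusRdX+Flush  M[L1]=75
step 12: P1: load  L0  ⟶  ISI  (L0)  txn=BusRd  M[L0]=90
step 13: P1: load  L1  ⟶  IMI  (L1)  txn=∅  M[L1]=75
step 14: P1: load  L2  ⟶  ISS  (L2)  txn=BusRd+Flush  M[L2]=77

state = S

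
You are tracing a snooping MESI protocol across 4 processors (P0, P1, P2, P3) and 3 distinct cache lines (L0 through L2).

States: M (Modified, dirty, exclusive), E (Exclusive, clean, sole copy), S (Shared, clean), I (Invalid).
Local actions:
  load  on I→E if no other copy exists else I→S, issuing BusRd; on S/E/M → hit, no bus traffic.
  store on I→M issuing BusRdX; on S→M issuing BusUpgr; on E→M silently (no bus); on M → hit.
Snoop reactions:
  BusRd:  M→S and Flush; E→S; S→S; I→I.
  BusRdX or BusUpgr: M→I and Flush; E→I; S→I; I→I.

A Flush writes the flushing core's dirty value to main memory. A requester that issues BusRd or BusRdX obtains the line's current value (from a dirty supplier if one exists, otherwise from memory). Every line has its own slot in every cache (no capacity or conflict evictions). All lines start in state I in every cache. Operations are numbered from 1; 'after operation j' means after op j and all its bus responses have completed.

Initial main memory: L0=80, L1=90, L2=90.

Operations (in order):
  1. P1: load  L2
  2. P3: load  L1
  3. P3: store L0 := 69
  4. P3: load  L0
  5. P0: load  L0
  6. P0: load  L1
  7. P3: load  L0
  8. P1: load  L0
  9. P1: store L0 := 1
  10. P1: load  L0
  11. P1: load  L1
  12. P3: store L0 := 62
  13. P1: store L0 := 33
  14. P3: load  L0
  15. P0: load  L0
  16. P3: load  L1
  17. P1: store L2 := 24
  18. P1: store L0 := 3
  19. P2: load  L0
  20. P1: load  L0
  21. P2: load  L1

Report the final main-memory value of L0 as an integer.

1. P1: load  L2  bus=[BusRd]  L2: P0=I P1=E P2=I P3=I  mem[L2]=90
2. P3: load  L1  bus=[BusRd]  L1: P0=I P1=I P2=I P3=E  mem[L1]=90
3. P3: store L0 := 69  bus=[BusRdX]  L0: P0=I P1=I P2=I P3=M  mem[L0]=80
4. P3: load  L0  bus=[-]  L0: P0=I P1=I P2=I P3=M  mem[L0]=80
5. P0: load  L0  bus=[BusRd,Flush]  L0: P0=S P1=I P2=I P3=S  mem[L0]=69
6. P0: load  L1  bus=[BusRd]  L1: P0=S P1=I P2=I P3=S  mem[L1]=90
7. P3: load  L0  bus=[-]  L0: P0=S P1=I P2=I P3=S  mem[L0]=69
8. P1: load  L0  bus=[BusRd]  L0: P0=S P1=S P2=I P3=S  mem[L0]=69
9. P1: store L0 := 1  bus=[BusUpgr]  L0: P0=I P1=M P2=I P3=I  mem[L0]=69
10. P1: load  L0  bus=[-]  L0: P0=I P1=M P2=I P3=I  mem[L0]=69
11. P1: load  L1  bus=[BusRd]  L1: P0=S P1=S P2=I P3=S  mem[L1]=90
12. P3: store L0 := 62  bus=[BusRdX,Flush]  L0: P0=I P1=I P2=I P3=M  mem[L0]=1
13. P1: store L0 := 33  bus=[BusRdX,Flush]  L0: P0=I P1=M P2=I P3=I  mem[L0]=62
14. P3: load  L0  bus=[BusRd,Flush]  L0: P0=I P1=S P2=I P3=S  mem[L0]=33
15. P0: load  L0  bus=[BusRd]  L0: P0=S P1=S P2=I P3=S  mem[L0]=33
16. P3: load  L1  bus=[-]  L1: P0=S P1=S P2=I P3=S  mem[L1]=90
17. P1: store L2 := 24  bus=[-]  L2: P0=I P1=M P2=I P3=I  mem[L2]=90
18. P1: store L0 := 3  bus=[BusUpgr]  L0: P0=I P1=M P2=I P3=I  mem[L0]=33
19. P2: load  L0  bus=[BusRd,Flush]  L0: P0=I P1=S P2=S P3=I  mem[L0]=3
20. P1: load  L0  bus=[-]  L0: P0=I P1=S P2=S P3=I  mem[L0]=3
21. P2: load  L1  bus=[BusRd]  L1: P0=S P1=S P2=S P3=S  mem[L1]=90

memory[L0] = 3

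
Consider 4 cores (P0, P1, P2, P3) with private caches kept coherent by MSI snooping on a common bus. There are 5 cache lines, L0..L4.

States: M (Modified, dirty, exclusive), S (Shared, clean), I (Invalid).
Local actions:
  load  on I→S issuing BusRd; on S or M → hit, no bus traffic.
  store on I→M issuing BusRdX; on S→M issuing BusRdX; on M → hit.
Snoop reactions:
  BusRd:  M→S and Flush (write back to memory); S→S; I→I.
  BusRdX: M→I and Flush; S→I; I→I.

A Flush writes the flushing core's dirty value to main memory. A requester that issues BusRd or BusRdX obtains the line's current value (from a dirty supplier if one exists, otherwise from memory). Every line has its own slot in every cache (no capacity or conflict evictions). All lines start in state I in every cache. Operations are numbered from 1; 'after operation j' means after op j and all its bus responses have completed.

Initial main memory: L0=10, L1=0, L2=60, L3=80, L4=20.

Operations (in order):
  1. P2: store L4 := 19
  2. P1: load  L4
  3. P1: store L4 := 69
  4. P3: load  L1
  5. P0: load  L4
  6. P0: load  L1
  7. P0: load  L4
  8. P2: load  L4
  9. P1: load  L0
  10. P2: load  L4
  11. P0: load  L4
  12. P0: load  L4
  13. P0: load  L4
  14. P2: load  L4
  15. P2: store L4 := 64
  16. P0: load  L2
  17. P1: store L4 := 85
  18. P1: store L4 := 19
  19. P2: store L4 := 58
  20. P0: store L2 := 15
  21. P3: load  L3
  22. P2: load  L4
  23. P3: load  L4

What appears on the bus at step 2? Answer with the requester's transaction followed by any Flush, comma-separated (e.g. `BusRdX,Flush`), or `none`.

step 1: P2: store L4 := 19  ⟶  IIMI  (L4)  txn=BusRdX  M[L4]=20
step 2: P1: load  L4  ⟶  ISSI  (L4)  txn=BusRd+Flush  M[L4]=19
step 3: P1: store L4 := 69  ⟶  IMII  (L4)  txn=BusRdX  M[L4]=19
step 4: P3: load  L1  ⟶  IIIS  (L1)  txn=BusRd  M[L1]=0
step 5: P0: load  L4  ⟶  SSII  (L4)  txn=BusRd+Flush  M[L4]=69
step 6: P0: load  L1  ⟶  SIIS  (L1)  txn=BusRd  M[L1]=0
step 7: P0: load  L4  ⟶  SSII  (L4)  txn=∅  M[L4]=69
step 8: P2: load  L4  ⟶  SSSI  (L4)  txn=BusRd  M[L4]=69
step 9: P1: load  L0  ⟶  ISII  (L0)  txn=BusRd  M[L0]=10
step 10: P2: load  L4  ⟶  SSSI  (L4)  txn=∅  M[L4]=69
step 11: P0: load  L4  ⟶  SSSI  (L4)  txn=∅  M[L4]=69
step 12: P0: load  L4  ⟶  SSSI  (L4)  txn=∅  M[L4]=69
step 13: P0: load  L4  ⟶  SSSI  (L4)  txn=∅  M[L4]=69
step 14: P2: load  L4  ⟶  SSSI  (L4)  txn=∅  M[L4]=69
step 15: P2: store L4 := 64  ⟶  IIMI  (L4)  txn=BusRdX  M[L4]=69
step 16: P0: load  L2  ⟶  SIII  (L2)  txn=BusRd  M[L2]=60
step 17: P1: store L4 := 85  ⟶  IMII  (L4)  txn=BusRdX+Flush  M[L4]=64
step 18: P1: store L4 := 19  ⟶  IMII  (L4)  txn=∅  M[L4]=64
step 19: P2: store L4 := 58  ⟶  IIMI  (L4)  txn=BusRdX+Flush  M[L4]=19
step 20: P0: store L2 := 15  ⟶  MIII  (L2)  txn=BusRdX  M[L2]=60
step 21: P3: load  L3  ⟶  IIIS  (L3)  txn=BusRd  M[L3]=80
step 22: P2: load  L4  ⟶  IIMI  (L4)  txn=∅  M[L4]=19
step 23: P3: load  L4  ⟶  IISS  (L4)  txn=BusRd+Flush  M[L4]=58

bus = BusRd,Flush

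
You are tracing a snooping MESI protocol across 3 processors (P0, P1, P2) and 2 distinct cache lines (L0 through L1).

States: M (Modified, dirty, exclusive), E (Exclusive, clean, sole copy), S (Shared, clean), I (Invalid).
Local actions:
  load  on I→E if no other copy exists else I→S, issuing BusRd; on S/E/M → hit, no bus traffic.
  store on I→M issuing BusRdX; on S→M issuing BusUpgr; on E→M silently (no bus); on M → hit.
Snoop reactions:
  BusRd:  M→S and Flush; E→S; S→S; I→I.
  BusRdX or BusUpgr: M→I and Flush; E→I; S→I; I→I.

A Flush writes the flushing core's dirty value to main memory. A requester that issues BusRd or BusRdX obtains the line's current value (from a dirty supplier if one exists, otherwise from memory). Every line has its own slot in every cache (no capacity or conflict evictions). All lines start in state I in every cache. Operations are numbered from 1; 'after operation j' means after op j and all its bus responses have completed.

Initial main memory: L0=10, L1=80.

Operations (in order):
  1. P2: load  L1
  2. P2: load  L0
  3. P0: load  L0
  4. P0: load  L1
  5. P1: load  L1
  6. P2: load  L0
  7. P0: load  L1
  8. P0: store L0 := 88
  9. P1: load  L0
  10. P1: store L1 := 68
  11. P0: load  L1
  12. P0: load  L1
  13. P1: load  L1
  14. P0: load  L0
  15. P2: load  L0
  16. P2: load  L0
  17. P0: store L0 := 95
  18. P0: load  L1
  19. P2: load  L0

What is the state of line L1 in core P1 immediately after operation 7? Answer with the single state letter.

[1] P2: load  L1 | P0:I, P1:I, P2:E(80) | bus: BusRd
[2] P2: load  L0 | P0:I, P1:I, P2:E(10) | bus: BusRd
[3] P0: load  L0 | P0:S(10), P1:I, P2:S(10) | bus: BusRd
[4] P0: load  L1 | P0:S(80), P1:I, P2:S(80) | bus: BusRd
[5] P1: load  L1 | P0:S(80), P1:S(80), P2:S(80) | bus: BusRd
[6] P2: load  L0 | P0:S(10), P1:I, P2:S(10) | bus: none
[7] P0: load  L1 | P0:S(80), P1:S(80), P2:S(80) | bus: none
[8] P0: store L0 := 88 | P0:M(88), P1:I, P2:I | bus: BusUpgr
[9] P1: load  L0 | P0:S(88), P1:S(88), P2:I | bus: BusRd,Flush
[10] P1: store L1 := 68 | P0:I, P1:M(68), P2:I | bus: BusUpgr
[11] P0: load  L1 | P0:S(68), P1:S(68), P2:I | bus: BusRd,Flush
[12] P0: load  L1 | P0:S(68), P1:S(68), P2:I | bus: none
[13] P1: load  L1 | P0:S(68), P1:S(68), P2:I | bus: none
[14] P0: load  L0 | P0:S(88), P1:S(88), P2:I | bus: none
[15] P2: load  L0 | P0:S(88), P1:S(88), P2:S(88) | bus: BusRd
[16] P2: load  L0 | P0:S(88), P1:S(88), P2:S(88) | bus: none
[17] P0: store L0 := 95 | P0:M(95), P1:I, P2:I | bus: BusUpgr
[18] P0: load  L1 | P0:S(68), P1:S(68), P2:I | bus: none
[19] P2: load  L0 | P0:S(95), P1:I, P2:S(95) | bus: BusRd,Flush

state = S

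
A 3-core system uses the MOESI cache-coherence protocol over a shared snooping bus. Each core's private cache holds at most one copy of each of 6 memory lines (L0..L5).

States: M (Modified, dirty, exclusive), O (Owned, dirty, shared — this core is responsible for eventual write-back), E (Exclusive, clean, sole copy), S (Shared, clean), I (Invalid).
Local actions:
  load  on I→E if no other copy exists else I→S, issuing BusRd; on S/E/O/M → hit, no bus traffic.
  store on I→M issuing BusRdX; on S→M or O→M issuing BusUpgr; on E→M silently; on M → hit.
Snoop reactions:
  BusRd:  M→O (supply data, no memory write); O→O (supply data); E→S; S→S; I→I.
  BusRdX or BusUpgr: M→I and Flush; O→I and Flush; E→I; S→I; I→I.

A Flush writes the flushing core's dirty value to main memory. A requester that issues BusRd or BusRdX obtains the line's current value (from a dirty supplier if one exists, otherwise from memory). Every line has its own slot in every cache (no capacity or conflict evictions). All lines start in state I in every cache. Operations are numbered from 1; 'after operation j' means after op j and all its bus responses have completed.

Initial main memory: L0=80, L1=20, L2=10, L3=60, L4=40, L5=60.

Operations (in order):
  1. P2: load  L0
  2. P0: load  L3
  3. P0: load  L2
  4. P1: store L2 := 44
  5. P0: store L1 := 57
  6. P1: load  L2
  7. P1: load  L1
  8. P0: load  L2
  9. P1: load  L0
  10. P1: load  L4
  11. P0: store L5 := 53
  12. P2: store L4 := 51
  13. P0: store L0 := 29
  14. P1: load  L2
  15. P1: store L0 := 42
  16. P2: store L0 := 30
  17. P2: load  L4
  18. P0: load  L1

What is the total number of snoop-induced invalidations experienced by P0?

invalidations = 2

[1] P2: load  L0 | P0:I, P1:I, P2:E(80) | bus: BusRd
[2] P0: load  L3 | P0:E(60), P1:I, P2:I | bus: BusRd
[3] P0: load  L2 | P0:E(10), P1:I, P2:I | bus: BusRd
[4] P1: store L2 := 44 | P0:I, P1:M(44), P2:I | bus: BusRdX
[5] P0: store L1 := 57 | P0:M(57), P1:I, P2:I | bus: BusRdX
[6] P1: load  L2 | P0:I, P1:M(44), P2:I | bus: none
[7] P1: load  L1 | P0:O(57), P1:S(57), P2:I | bus: BusRd
[8] P0: load  L2 | P0:S(44), P1:O(44), P2:I | bus: BusRd
[9] P1: load  L0 | P0:I, P1:S(80), P2:S(80) | bus: BusRd
[10] P1: load  L4 | P0:I, P1:E(40), P2:I | bus: BusRd
[11] P0: store L5 := 53 | P0:M(53), P1:I, P2:I | bus: BusRdX
[12] P2: store L4 := 51 | P0:I, P1:I, P2:M(51) | bus: BusRdX
[13] P0: store L0 := 29 | P0:M(29), P1:I, P2:I | bus: BusRdX
[14] P1: load  L2 | P0:S(44), P1:O(44), P2:I | bus: none
[15] P1: store L0 := 42 | P0:I, P1:M(42), P2:I | bus: BusRdX,Flush
[16] P2: store L0 := 30 | P0:I, P1:I, P2:M(30) | bus: BusRdX,Flush
[17] P2: load  L4 | P0:I, P1:I, P2:M(51) | bus: none
[18] P0: load  L1 | P0:O(57), P1:S(57), P2:I | bus: none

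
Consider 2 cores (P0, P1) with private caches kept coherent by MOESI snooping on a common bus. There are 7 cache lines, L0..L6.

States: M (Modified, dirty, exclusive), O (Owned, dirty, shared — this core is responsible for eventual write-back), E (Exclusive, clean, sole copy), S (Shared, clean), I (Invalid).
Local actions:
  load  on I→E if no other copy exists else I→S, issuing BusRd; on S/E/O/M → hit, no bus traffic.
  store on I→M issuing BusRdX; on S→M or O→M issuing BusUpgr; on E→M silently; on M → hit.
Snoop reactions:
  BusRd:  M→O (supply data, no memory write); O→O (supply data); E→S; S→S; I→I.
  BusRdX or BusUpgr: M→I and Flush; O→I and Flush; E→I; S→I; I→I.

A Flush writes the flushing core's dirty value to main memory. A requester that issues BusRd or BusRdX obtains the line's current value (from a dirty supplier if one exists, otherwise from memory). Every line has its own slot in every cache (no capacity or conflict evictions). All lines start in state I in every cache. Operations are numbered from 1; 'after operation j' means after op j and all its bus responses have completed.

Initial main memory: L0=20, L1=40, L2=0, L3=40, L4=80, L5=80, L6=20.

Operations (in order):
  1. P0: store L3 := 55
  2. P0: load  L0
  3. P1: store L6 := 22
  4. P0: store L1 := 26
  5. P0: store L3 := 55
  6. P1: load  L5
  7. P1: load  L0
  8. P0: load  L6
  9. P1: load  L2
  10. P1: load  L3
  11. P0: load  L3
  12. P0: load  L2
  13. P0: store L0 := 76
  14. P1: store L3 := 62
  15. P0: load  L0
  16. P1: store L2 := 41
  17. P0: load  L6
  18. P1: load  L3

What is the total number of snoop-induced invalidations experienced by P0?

invalidations = 2

  op1 P0: store L3 := 55 → M/I on L3; bus BusRdX; mem=40
  op2 P0: load  L0 → E/I on L0; bus BusRd; mem=20
  op3 P1: store L6 := 22 → I/M on L6; bus BusRdX; mem=20
  op4 P0: store L1 := 26 → M/I on L1; bus BusRdX; mem=40
  op5 P0: store L3 := 55 → M/I on L3; bus (none); mem=40
  op6 P1: load  L5 → I/E on L5; bus BusRd; mem=80
  op7 P1: load  L0 → S/S on L0; bus BusRd; mem=20
  op8 P0: load  L6 → S/O on L6; bus BusRd; mem=20
  op9 P1: load  L2 → I/E on L2; bus BusRd; mem=0
  op10 P1: load  L3 → O/S on L3; bus BusRd; mem=40
  op11 P0: load  L3 → O/S on L3; bus (none); mem=40
  op12 P0: load  L2 → S/S on L2; bus BusRd; mem=0
  op13 P0: store L0 := 76 → M/I on L0; bus BusUpgr; mem=20
  op14 P1: store L3 := 62 → I/M on L3; bus BusUpgr Flush; mem=55
  op15 P0: load  L0 → M/I on L0; bus (none); mem=20
  op16 P1: store L2 := 41 → I/M on L2; bus BusUpgr; mem=0
  op17 P0: load  L6 → S/O on L6; bus (none); mem=20
  op18 P1: load  L3 → I/M on L3; bus (none); mem=55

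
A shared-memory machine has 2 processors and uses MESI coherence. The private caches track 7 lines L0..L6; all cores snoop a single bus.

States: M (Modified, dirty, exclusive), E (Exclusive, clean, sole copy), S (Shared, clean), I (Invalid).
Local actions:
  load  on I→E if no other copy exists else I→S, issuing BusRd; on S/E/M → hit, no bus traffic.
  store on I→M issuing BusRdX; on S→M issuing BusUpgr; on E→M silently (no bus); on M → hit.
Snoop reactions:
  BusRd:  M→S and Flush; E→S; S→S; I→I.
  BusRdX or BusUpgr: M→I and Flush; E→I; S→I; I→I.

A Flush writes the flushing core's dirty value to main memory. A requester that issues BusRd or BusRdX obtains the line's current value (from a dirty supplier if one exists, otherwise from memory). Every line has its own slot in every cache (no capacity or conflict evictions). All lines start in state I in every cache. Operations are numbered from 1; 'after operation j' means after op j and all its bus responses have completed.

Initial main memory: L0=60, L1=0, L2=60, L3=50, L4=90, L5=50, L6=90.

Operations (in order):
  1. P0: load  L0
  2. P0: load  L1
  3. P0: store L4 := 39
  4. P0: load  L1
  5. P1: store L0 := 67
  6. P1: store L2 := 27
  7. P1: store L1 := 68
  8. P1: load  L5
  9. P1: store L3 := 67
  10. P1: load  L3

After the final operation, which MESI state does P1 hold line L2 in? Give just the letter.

step 1: P0: load  L0  ⟶  EI  (L0)  txn=BusRd  M[L0]=60
step 2: P0: load  L1  ⟶  EI  (L1)  txn=BusRd  M[L1]=0
step 3: P0: store L4 := 39  ⟶  MI  (L4)  txn=BusRdX  M[L4]=90
step 4: P0: load  L1  ⟶  EI  (L1)  txn=∅  M[L1]=0
step 5: P1: store L0 := 67  ⟶  IM  (L0)  txn=BusRdX  M[L0]=60
step 6: P1: store L2 := 27  ⟶  IM  (L2)  txn=BusRdX  M[L2]=60
step 7: P1: store L1 := 68  ⟶  IM  (L1)  txn=BusRdX  M[L1]=0
step 8: P1: load  L5  ⟶  IE  (L5)  txn=BusRd  M[L5]=50
step 9: P1: store L3 := 67  ⟶  IM  (L3)  txn=BusRdX  M[L3]=50
step 10: P1: load  L3  ⟶  IM  (L3)  txn=∅  M[L3]=50

state = M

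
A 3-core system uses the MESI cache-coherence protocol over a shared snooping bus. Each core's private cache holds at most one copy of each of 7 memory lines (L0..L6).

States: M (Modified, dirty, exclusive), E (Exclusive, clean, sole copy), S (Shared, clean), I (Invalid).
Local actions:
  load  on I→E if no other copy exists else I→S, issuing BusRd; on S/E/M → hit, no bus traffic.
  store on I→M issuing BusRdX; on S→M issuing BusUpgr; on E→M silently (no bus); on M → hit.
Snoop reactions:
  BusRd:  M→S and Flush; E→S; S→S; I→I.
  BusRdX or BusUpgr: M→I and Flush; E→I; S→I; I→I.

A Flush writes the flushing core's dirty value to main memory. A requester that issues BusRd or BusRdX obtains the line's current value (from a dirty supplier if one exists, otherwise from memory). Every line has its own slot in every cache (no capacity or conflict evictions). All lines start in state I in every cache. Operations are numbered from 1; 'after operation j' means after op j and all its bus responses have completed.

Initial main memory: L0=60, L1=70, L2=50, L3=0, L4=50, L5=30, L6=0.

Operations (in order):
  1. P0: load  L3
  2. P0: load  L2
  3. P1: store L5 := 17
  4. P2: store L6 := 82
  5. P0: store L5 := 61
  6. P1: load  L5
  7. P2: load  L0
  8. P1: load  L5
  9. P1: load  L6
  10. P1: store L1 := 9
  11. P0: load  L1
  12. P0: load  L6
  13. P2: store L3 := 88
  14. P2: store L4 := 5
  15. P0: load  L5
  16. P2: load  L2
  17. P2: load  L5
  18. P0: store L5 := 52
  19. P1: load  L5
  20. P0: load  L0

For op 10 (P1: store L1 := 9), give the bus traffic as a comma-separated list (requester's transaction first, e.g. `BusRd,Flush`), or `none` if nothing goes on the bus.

  op1 P0: load  L3 → E/I/I on L3; bus BusRd; mem=0
  op2 P0: load  L2 → E/I/I on L2; bus BusRd; mem=50
  op3 P1: store L5 := 17 → I/M/I on L5; bus BusRdX; mem=30
  op4 P2: store L6 := 82 → I/I/M on L6; bus BusRdX; mem=0
  op5 P0: store L5 := 61 → M/I/I on L5; bus BusRdX Flush; mem=17
  op6 P1: load  L5 → S/S/I on L5; bus BusRd Flush; mem=61
  op7 P2: load  L0 → I/I/E on L0; bus BusRd; mem=60
  op8 P1: load  L5 → S/S/I on L5; bus (none); mem=61
  op9 P1: load  L6 → I/S/S on L6; bus BusRd Flush; mem=82
  op10 P1: store L1 := 9 → I/M/I on L1; bus BusRdX; mem=70
  op11 P0: load  L1 → S/S/I on L1; bus BusRd Flush; mem=9
  op12 P0: load  L6 → S/S/S on L6; bus BusRd; mem=82
  op13 P2: store L3 := 88 → I/I/M on L3; bus BusRdX; mem=0
  op14 P2: store L4 := 5 → I/I/M on L4; bus BusRdX; mem=50
  op15 P0: load  L5 → S/S/I on L5; bus (none); mem=61
  op16 P2: load  L2 → S/I/S on L2; bus BusRd; mem=50
  op17 P2: load  L5 → S/S/S on L5; bus BusRd; mem=61
  op18 P0: store L5 := 52 → M/I/I on L5; bus BusUpgr; mem=61
  op19 P1: load  L5 → S/S/I on L5; bus BusRd Flush; mem=52
  op20 P0: load  L0 → S/I/S on L0; bus BusRd; mem=60

bus = BusRdX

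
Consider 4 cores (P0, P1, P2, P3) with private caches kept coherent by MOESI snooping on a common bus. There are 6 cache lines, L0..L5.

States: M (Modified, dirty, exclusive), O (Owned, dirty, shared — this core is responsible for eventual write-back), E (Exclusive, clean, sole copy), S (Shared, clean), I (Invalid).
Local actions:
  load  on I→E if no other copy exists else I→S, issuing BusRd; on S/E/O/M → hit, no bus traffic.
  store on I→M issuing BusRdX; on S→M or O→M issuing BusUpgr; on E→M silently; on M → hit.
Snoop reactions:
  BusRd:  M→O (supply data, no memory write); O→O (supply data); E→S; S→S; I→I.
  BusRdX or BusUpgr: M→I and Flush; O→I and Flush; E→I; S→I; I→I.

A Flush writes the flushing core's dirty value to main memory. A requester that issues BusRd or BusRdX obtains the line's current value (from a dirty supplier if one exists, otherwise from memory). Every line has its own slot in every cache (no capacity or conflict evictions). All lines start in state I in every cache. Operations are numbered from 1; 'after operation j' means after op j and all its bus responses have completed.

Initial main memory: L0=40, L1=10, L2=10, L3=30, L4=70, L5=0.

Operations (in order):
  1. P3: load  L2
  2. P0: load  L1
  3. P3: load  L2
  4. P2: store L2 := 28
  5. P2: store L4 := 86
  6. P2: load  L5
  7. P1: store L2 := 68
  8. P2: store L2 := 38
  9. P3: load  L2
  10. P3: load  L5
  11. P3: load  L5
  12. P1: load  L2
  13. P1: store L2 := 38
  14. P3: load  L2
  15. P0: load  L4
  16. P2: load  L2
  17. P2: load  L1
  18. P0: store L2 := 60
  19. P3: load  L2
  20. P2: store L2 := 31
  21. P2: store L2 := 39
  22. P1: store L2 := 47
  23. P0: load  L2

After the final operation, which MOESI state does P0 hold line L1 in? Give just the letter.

state = S

step 1: P3: load  L2  ⟶  IIIE  (L2)  txn=BusRd  M[L2]=10
step 2: P0: load  L1  ⟶  EIII  (L1)  txn=BusRd  M[L1]=10
step 3: P3: load  L2  ⟶  IIIE  (L2)  txn=∅  M[L2]=10
step 4: P2: store L2 := 28  ⟶  IIMI  (L2)  txn=BusRdX  M[L2]=10
step 5: P2: store L4 := 86  ⟶  IIMI  (L4)  txn=BusRdX  M[L4]=70
step 6: P2: load  L5  ⟶  IIEI  (L5)  txn=BusRd  M[L5]=0
step 7: P1: store L2 := 68  ⟶  IMII  (L2)  txn=BusRdX+Flush  M[L2]=28
step 8: P2: store L2 := 38  ⟶  IIMI  (L2)  txn=BusRdX+Flush  M[L2]=68
step 9: P3: load  L2  ⟶  IIOS  (L2)  txn=BusRd  M[L2]=68
step 10: P3: load  L5  ⟶  IISS  (L5)  txn=BusRd  M[L5]=0
step 11: P3: load  L5  ⟶  IISS  (L5)  txn=∅  M[L5]=0
step 12: P1: load  L2  ⟶  ISOS  (L2)  txn=BusRd  M[L2]=68
step 13: P1: store L2 := 38  ⟶  IMII  (L2)  txn=BusUpgr+Flush  M[L2]=38
step 14: P3: load  L2  ⟶  IOIS  (L2)  txn=BusRd  M[L2]=38
step 15: P0: load  L4  ⟶  SIOI  (L4)  txn=BusRd  M[L4]=70
step 16: P2: load  L2  ⟶  IOSS  (L2)  txn=BusRd  M[L2]=38
step 17: P2: load  L1  ⟶  SISI  (L1)  txn=BusRd  M[L1]=10
step 18: P0: store L2 := 60  ⟶  MIII  (L2)  txn=BusRdX+Flush  M[L2]=38
step 19: P3: load  L2  ⟶  OIIS  (L2)  txn=BusRd  M[L2]=38
step 20: P2: store L2 := 31  ⟶  IIMI  (L2)  txn=BusRdX+Flush  M[L2]=60
step 21: P2: store L2 := 39  ⟶  IIMI  (L2)  txn=∅  M[L2]=60
step 22: P1: store L2 := 47  ⟶  IMII  (L2)  txn=BusRdX+Flush  M[L2]=39
step 23: P0: load  L2  ⟶  SOII  (L2)  txn=BusRd  M[L2]=39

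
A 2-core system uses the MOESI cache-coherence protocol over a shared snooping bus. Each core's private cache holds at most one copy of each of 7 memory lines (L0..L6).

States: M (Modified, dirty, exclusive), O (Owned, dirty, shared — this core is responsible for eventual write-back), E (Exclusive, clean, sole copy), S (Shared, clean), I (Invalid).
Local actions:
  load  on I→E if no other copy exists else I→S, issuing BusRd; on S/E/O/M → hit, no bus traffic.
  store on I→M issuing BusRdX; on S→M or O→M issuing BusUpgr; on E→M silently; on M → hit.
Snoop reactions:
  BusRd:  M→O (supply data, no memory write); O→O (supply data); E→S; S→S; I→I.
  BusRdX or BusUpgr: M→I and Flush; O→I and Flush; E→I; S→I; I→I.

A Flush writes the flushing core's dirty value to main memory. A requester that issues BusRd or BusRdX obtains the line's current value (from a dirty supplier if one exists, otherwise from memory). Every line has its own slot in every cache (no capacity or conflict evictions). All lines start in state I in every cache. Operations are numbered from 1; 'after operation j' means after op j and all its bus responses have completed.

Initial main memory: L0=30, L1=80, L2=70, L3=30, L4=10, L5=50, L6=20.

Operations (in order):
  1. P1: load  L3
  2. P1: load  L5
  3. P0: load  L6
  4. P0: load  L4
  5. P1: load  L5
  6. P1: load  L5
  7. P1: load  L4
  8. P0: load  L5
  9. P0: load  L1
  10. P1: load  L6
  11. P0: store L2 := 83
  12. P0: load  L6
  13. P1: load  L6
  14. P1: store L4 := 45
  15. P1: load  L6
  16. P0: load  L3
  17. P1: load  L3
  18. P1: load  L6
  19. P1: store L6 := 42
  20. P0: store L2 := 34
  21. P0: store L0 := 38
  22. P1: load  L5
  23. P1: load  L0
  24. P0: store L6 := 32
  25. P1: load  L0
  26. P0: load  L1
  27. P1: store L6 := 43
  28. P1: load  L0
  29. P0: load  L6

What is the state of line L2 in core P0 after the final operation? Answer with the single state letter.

[1] P1: load  L3 | P0:I, P1:E(30) | bus: BusRd
[2] P1: load  L5 | P0:I, P1:E(50) | bus: BusRd
[3] P0: load  L6 | P0:E(20), P1:I | bus: BusRd
[4] P0: load  L4 | P0:E(10), P1:I | bus: BusRd
[5] P1: load  L5 | P0:I, P1:E(50) | bus: none
[6] P1: load  L5 | P0:I, P1:E(50) | bus: none
[7] P1: load  L4 | P0:S(10), P1:S(10) | bus: BusRd
[8] P0: load  L5 | P0:S(50), P1:S(50) | bus: BusRd
[9] P0: load  L1 | P0:E(80), P1:I | bus: BusRd
[10] P1: load  L6 | P0:S(20), P1:S(20) | bus: BusRd
[11] P0: store L2 := 83 | P0:M(83), P1:I | bus: BusRdX
[12] P0: load  L6 | P0:S(20), P1:S(20) | bus: none
[13] P1: load  L6 | P0:S(20), P1:S(20) | bus: none
[14] P1: store L4 := 45 | P0:I, P1:M(45) | bus: BusUpgr
[15] P1: load  L6 | P0:S(20), P1:S(20) | bus: none
[16] P0: load  L3 | P0:S(30), P1:S(30) | bus: BusRd
[17] P1: load  L3 | P0:S(30), P1:S(30) | bus: none
[18] P1: load  L6 | P0:S(20), P1:S(20) | bus: none
[19] P1: store L6 := 42 | P0:I, P1:M(42) | bus: BusUpgr
[20] P0: store L2 := 34 | P0:M(34), P1:I | bus: none
[21] P0: store L0 := 38 | P0:M(38), P1:I | bus: BusRdX
[22] P1: load  L5 | P0:S(50), P1:S(50) | bus: none
[23] P1: load  L0 | P0:O(38), P1:S(38) | bus: BusRd
[24] P0: store L6 := 32 | P0:M(32), P1:I | bus: BusRdX,Flush
[25] P1: load  L0 | P0:O(38), P1:S(38) | bus: none
[26] P0: load  L1 | P0:E(80), P1:I | bus: none
[27] P1: store L6 := 43 | P0:I, P1:M(43) | bus: BusRdX,Flush
[28] P1: load  L0 | P0:O(38), P1:S(38) | bus: none
[29] P0: load  L6 | P0:S(43), P1:O(43) | bus: BusRd

state = M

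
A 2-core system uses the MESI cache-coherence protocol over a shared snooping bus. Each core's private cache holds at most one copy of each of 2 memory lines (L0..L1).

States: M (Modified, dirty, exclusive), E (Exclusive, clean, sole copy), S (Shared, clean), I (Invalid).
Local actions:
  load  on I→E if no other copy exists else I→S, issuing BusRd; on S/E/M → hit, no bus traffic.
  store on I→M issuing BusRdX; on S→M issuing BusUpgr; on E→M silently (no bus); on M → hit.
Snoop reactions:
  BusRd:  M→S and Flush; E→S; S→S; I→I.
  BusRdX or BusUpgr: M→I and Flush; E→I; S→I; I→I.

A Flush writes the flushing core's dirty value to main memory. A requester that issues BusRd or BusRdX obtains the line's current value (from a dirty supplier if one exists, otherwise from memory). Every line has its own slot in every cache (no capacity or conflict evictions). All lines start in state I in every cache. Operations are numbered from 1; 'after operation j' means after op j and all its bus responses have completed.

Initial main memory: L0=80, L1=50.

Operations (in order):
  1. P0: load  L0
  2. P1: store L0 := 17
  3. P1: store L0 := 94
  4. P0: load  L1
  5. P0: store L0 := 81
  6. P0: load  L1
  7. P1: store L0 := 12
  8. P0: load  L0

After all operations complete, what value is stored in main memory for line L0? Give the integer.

1. P0: load  L0  bus=[BusRd]  L0: P0=E P1=I  mem[L0]=80
2. P1: store L0 := 17  bus=[BusRdX]  L0: P0=I P1=M  mem[L0]=80
3. P1: store L0 := 94  bus=[-]  L0: P0=I P1=M  mem[L0]=80
4. P0: load  L1  bus=[BusRd]  L1: P0=E P1=I  mem[L1]=50
5. P0: store L0 := 81  bus=[BusRdX,Flush]  L0: P0=M P1=I  mem[L0]=94
6. P0: load  L1  bus=[-]  L1: P0=E P1=I  mem[L1]=50
7. P1: store L0 := 12  bus=[BusRdX,Flush]  L0: P0=I P1=M  mem[L0]=81
8. P0: load  L0  bus=[BusRd,Flush]  L0: P0=S P1=S  mem[L0]=12

memory[L0] = 12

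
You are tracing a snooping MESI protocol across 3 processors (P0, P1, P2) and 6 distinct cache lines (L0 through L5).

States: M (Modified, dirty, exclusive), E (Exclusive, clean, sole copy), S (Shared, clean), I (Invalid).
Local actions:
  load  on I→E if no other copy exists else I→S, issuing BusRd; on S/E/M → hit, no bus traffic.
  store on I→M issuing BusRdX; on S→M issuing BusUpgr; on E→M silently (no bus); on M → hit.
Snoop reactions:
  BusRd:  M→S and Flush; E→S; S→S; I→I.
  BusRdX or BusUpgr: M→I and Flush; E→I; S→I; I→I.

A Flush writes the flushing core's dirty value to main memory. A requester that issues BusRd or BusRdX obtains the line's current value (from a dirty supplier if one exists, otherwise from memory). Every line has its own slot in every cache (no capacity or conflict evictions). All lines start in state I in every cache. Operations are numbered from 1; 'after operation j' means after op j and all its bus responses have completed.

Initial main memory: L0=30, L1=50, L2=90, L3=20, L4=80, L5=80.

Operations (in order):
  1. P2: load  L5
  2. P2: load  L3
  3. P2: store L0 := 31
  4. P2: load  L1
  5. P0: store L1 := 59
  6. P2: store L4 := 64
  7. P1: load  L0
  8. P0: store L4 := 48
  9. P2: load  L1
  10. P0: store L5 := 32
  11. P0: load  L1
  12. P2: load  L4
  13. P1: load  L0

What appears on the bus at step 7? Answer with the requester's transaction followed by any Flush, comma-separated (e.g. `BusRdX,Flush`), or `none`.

  op1 P2: load  L5 → I/I/E on L5; bus BusRd; mem=80
  op2 P2: load  L3 → I/I/E on L3; bus BusRd; mem=20
  op3 P2: store L0 := 31 → I/I/M on L0; bus BusRdX; mem=30
  op4 P2: load  L1 → I/I/E on L1; bus BusRd; mem=50
  op5 P0: store L1 := 59 → M/I/I on L1; bus BusRdX; mem=50
  op6 P2: store L4 := 64 → I/I/M on L4; bus BusRdX; mem=80
  op7 P1: load  L0 → I/S/S on L0; bus BusRd Flush; mem=31
  op8 P0: store L4 := 48 → M/I/I on L4; bus BusRdX Flush; mem=64
  op9 P2: load  L1 → S/I/S on L1; bus BusRd Flush; mem=59
  op10 P0: store L5 := 32 → M/I/I on L5; bus BusRdX; mem=80
  op11 P0: load  L1 → S/I/S on L1; bus (none); mem=59
  op12 P2: load  L4 → S/I/S on L4; bus BusRd Flush; mem=48
  op13 P1: load  L0 → I/S/S on L0; bus (none); mem=31

bus = BusRd,Flush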